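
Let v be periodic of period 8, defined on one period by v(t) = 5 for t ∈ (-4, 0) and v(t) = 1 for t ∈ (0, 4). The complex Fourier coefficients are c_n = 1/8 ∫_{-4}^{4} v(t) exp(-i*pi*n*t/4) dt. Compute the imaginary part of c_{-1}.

-4/pi

Since v is real-valued, Im(c_{-1}) = -1/8 ∫_{-4}^{4} v(t) sin(-pi*t/4) dt = b_{1}/2.
Split the integral at the breakpoints.
Directly, an antiderivative of (5) sin(-pi*t/4) is 20*cos(pi*t/4)/pi; evaluating from -4 to 0: ∫_{-4}^{0} (5) sin(-pi*t/4) dt = (20/pi) - (-20/pi) = 40/pi.
Directly, an antiderivative of (1) sin(-pi*t/4) is 4*cos(pi*t/4)/pi; evaluating from 0 to 4: ∫_{0}^{4} (1) sin(-pi*t/4) dt = (-4/pi) - (4/pi) = -8/pi.
So ∫_{-4}^{4} v(t) sin(-pi*t/4) dt = 32/pi.
Hence Im(c_{-1}) = (-1/8)·(32/pi) = -4/pi.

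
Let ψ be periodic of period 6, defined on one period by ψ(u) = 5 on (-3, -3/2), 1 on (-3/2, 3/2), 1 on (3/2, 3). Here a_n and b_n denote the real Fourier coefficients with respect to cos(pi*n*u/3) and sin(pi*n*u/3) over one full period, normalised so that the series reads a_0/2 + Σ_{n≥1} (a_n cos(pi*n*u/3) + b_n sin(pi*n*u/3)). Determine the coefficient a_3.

4/(3*pi)

a_3 = 1/3 ∫_{-3}^{3} ψ(u) cos(pi*u) du.
Split the integral at the breakpoints.
Directly, an antiderivative of (5) cos(pi*u) is 5*sin(pi*u)/pi; evaluating from -3 to -3/2: ∫_{-3}^{-3/2} (5) cos(pi*u) du = (5/pi) - (0) = 5/pi.
Directly, an antiderivative of (1) cos(pi*u) is sin(pi*u)/pi; evaluating from -3/2 to 3/2: ∫_{-3/2}^{3/2} (1) cos(pi*u) du = (-1/pi) - (1/pi) = -2/pi.
Directly, an antiderivative of (1) cos(pi*u) is sin(pi*u)/pi; evaluating from 3/2 to 3: ∫_{3/2}^{3} (1) cos(pi*u) du = (0) - (-1/pi) = 1/pi.
Summing the pieces and multiplying by (1/3) gives a_3 = 4/(3*pi).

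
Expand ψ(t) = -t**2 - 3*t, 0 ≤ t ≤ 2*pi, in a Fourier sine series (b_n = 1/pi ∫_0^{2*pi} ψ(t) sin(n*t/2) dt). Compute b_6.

b_6 = 1/pi ∫_0^{2*pi} (-t**2 - 3*t) sin(3*t) dt.
Integrating by parts twice (tabular method), an antiderivative of (-t**2 - 3*t) sin(3*t) is t**2*cos(3*t)/3 - 2*t*sin(3*t)/9 + t*cos(3*t) - sin(3*t)/3 - 2*cos(3*t)/27; evaluating from 0 to 2*pi: ∫_{0}^{2*pi} (-t**2 - 3*t) sin(3*t) dt = (-2/27 + 2*pi + 4*pi**2/3) - (-2/27) = 2*pi*(3 + 2*pi)/3.
Hence b_6 = (1/pi)·(2*pi*(3 + 2*pi)/3) = 2 + 4*pi/3.

2 + 4*pi/3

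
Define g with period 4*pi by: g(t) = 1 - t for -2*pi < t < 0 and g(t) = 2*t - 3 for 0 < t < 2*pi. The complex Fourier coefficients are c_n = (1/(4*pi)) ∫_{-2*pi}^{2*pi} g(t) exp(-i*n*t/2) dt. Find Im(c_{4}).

Since g is real-valued, Im(c_{4}) = -(1/(4*pi)) ∫_{-2*pi}^{2*pi} g(t) sin(2*t) dt = -b_{4}/2.
Split the integral at the breakpoints.
Integrating by parts (boundary term plus one more integral), an antiderivative of (1 - t) sin(2*t) is t*cos(2*t)/2 - sin(2*t)/4 - cos(2*t)/2; evaluating from -2*pi to 0: ∫_{-2*pi}^{0} (1 - t) sin(2*t) dt = (-1/2) - (-pi - 1/2) = pi.
Integrating by parts (boundary term plus one more integral), an antiderivative of (2*t - 3) sin(2*t) is -t*cos(2*t) + sin(2*t)/2 + 3*cos(2*t)/2; evaluating from 0 to 2*pi: ∫_{0}^{2*pi} (2*t - 3) sin(2*t) dt = (3/2 - 2*pi) - (3/2) = -2*pi.
So ∫_{-2*pi}^{2*pi} g(t) sin(2*t) dt = -pi.
Hence Im(c_{4}) = (-1/(4*pi))·(-pi) = 1/4.

1/4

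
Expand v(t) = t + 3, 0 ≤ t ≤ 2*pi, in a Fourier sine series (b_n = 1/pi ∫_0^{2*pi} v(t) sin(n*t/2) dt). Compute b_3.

4/pi + 4/3

b_3 = 1/pi ∫_0^{2*pi} (t + 3) sin(3*t/2) dt.
Integrating by parts (boundary term plus one more integral), an antiderivative of (t + 3) sin(3*t/2) is -2*t*cos(3*t/2)/3 + 4*sin(3*t/2)/9 - 2*cos(3*t/2); evaluating from 0 to 2*pi: ∫_{0}^{2*pi} (t + 3) sin(3*t/2) dt = (2 + 4*pi/3) - (-2) = 4 + 4*pi/3.
Hence b_3 = (1/pi)·(4 + 4*pi/3) = 4/pi + 4/3.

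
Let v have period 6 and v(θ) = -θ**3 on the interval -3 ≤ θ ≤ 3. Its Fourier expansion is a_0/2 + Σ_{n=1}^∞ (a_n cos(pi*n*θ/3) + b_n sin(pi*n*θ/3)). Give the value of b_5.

54*(6 - 25*pi**2)/(125*pi**3)

b_5 = 1/3 ∫_{-3}^{3} v(θ) sin(5*pi*θ/3) dθ.
v is odd and sin(5*pi*θ/3) is odd, so the integrand is even and b_5 = 2/3 ∫_0^{3} v(θ) sin(5*pi*θ/3) dθ.
Integrating by parts three times (tabular method), an antiderivative of (-θ**3) sin(5*pi*θ/3) is 3*θ**3*cos(5*pi*θ/3)/(5*pi) - 27*θ**2*sin(5*pi*θ/3)/(25*pi**2) - 162*θ*cos(5*pi*θ/3)/(125*pi**3) + 486*sin(5*pi*θ/3)/(625*pi**4); evaluating from 0 to 3: ∫_{0}^{3} (-θ**3) sin(5*pi*θ/3) dθ = (81*(6 - 25*pi**2)/(125*pi**3)) - (0) = 81*(6 - 25*pi**2)/(125*pi**3).
Hence b_5 = (2/3)·(81*(6 - 25*pi**2)/(125*pi**3)) = 54*(6 - 25*pi**2)/(125*pi**3).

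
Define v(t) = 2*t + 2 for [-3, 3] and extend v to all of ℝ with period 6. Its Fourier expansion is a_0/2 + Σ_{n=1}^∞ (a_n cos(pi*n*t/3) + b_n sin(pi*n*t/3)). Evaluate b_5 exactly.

12/(5*pi)

b_5 = 1/3 ∫_{-3}^{3} v(t) sin(5*pi*t/3) dt.
Integrating by parts (boundary term plus one more integral), an antiderivative of (2*t + 2) sin(5*pi*t/3) is -6*t*cos(5*pi*t/3)/(5*pi) + 18*sin(5*pi*t/3)/(25*pi**2) - 6*cos(5*pi*t/3)/(5*pi); evaluating from -3 to 3: ∫_{-3}^{3} (2*t + 2) sin(5*pi*t/3) dt = (24/(5*pi)) - (-12/(5*pi)) = 36/(5*pi).
Hence b_5 = (1/3)·(36/(5*pi)) = 12/(5*pi).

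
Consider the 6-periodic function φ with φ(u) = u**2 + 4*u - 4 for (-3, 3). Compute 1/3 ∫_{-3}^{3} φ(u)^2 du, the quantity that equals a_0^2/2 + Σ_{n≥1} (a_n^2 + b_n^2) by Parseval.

1/3 ∫_{-3}^{3} φ(u)^2 du = 1/3 · (1686/5) = 562/5.

562/5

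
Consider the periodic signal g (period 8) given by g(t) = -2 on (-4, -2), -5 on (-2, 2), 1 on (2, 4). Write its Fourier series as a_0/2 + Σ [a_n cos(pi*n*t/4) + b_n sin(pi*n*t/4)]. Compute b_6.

-1/pi

b_6 = 1/4 ∫_{-4}^{4} g(t) sin(3*pi*t/2) dt.
Split the integral at the breakpoints.
Directly, an antiderivative of (-2) sin(3*pi*t/2) is 4*cos(3*pi*t/2)/(3*pi); evaluating from -4 to -2: ∫_{-4}^{-2} (-2) sin(3*pi*t/2) dt = (-4/(3*pi)) - (4/(3*pi)) = -8/(3*pi).
Directly, an antiderivative of (-5) sin(3*pi*t/2) is 10*cos(3*pi*t/2)/(3*pi); evaluating from -2 to 2: ∫_{-2}^{2} (-5) sin(3*pi*t/2) dt = (-10/(3*pi)) - (-10/(3*pi)) = 0.
Directly, an antiderivative of (1) sin(3*pi*t/2) is -2*cos(3*pi*t/2)/(3*pi); evaluating from 2 to 4: ∫_{2}^{4} (1) sin(3*pi*t/2) dt = (-2/(3*pi)) - (2/(3*pi)) = -4/(3*pi).
Summing the pieces and multiplying by (1/4) gives b_6 = -1/pi.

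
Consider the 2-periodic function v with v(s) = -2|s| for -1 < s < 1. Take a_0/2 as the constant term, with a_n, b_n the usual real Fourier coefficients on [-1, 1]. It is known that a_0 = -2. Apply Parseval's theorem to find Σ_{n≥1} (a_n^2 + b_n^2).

2/3

Parseval: a_0^2/2 + Σ_{n≥1} (a_n^2+b_n^2) = ∫_{-1}^{1} v(s)^2 ds = 8/3.
Subtract a_0^2/2 = 2: Σ (a_n^2+b_n^2) = 2/3.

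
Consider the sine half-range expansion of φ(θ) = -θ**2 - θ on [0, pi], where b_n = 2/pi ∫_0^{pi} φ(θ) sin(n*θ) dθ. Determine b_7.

b_7 = 2/pi ∫_0^{pi} (-θ**2 - θ) sin(7*θ) dθ.
Integrating by parts twice (tabular method), an antiderivative of (-θ**2 - θ) sin(7*θ) is θ**2*cos(7*θ)/7 - 2*θ*sin(7*θ)/49 + θ*cos(7*θ)/7 - sin(7*θ)/49 - 2*cos(7*θ)/343; evaluating from 0 to pi: ∫_{0}^{pi} (-θ**2 - θ) sin(7*θ) dθ = (-pi**2/7 - pi/7 + 2/343) - (-2/343) = -pi**2/7 - pi/7 + 4/343.
Hence b_7 = (2/pi)·(-pi**2/7 - pi/7 + 4/343) = 2*(-49*pi**2 - 49*pi + 4)/(343*pi).

2*(-49*pi**2 - 49*pi + 4)/(343*pi)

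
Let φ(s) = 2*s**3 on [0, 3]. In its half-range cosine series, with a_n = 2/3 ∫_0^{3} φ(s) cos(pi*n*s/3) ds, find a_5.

324*(4 - 25*pi**2)/(625*pi**4)

a_5 = 2/3 ∫_0^{3} (2*s**3) cos(5*pi*s/3) ds.
Integrating by parts three times (tabular method), an antiderivative of (2*s**3) cos(5*pi*s/3) is 6*s**3*sin(5*pi*s/3)/(5*pi) + 54*s**2*cos(5*pi*s/3)/(25*pi**2) - 324*s*sin(5*pi*s/3)/(125*pi**3) - 972*cos(5*pi*s/3)/(625*pi**4); evaluating from 0 to 3: ∫_{0}^{3} (2*s**3) cos(5*pi*s/3) ds = (486*(2 - 25*pi**2)/(625*pi**4)) - (-972/(625*pi**4)) = 486*(4 - 25*pi**2)/(625*pi**4).
Hence a_5 = (2/3)·(486*(4 - 25*pi**2)/(625*pi**4)) = 324*(4 - 25*pi**2)/(625*pi**4).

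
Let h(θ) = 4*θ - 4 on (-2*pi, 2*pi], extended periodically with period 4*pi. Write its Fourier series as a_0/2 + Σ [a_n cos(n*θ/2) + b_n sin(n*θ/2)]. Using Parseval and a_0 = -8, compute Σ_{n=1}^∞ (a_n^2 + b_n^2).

Parseval: a_0^2/2 + Σ_{n≥1} (a_n^2+b_n^2) = (1/(2*pi)) ∫_{-2*pi}^{2*pi} h(θ)^2 dθ = 32 + 128*pi**2/3.
Subtract a_0^2/2 = 32: Σ (a_n^2+b_n^2) = 128*pi**2/3.

128*pi**2/3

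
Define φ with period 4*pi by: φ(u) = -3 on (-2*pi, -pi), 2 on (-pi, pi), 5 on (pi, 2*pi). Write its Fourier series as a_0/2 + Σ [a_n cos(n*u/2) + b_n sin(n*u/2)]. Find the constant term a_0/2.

3/2

a_0 = (1/(2*pi)) ∫_{-2*pi}^{2*pi} φ(u) du = (1/(2*pi)) · (6*pi) = 3.
So the constant term a_0/2 = 3/2.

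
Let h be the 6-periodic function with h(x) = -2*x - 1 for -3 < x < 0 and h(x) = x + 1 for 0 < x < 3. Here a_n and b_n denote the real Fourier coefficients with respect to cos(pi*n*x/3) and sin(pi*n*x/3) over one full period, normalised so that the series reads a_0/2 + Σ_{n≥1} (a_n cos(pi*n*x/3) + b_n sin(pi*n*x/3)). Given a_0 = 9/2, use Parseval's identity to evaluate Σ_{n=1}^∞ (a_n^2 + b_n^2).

Parseval: a_0^2/2 + Σ_{n≥1} (a_n^2+b_n^2) = 1/3 ∫_{-3}^{3} h(x)^2 dx = 14.
Subtract a_0^2/2 = 81/8: Σ (a_n^2+b_n^2) = 31/8.

31/8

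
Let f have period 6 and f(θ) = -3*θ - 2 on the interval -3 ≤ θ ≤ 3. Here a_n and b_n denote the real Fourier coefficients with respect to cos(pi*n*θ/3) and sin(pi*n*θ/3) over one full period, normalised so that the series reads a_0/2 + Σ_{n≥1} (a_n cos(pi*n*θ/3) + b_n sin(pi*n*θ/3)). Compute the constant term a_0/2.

-2

a_0 = 1/3 ∫_{-3}^{3} f(θ) dθ = 1/3 · (-12) = -4.
So the constant term a_0/2 = -2.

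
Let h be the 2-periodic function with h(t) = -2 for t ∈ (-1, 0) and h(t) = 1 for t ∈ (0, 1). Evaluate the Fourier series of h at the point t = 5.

-1/2

t = 5 differs from t = 1 by 2 full period(s), and the series is 2-periodic.
At t = 1 the one-sided limits are h(1^-) = 1 and h(1^+) = -2.
By Dirichlet's theorem the series converges to their average, [(1) + (-2)]/2 = -1/2.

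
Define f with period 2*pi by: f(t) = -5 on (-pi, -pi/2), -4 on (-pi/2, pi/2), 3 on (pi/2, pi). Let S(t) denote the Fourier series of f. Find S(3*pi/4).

f is continuous at t = 3*pi/4 with value 3, so the series converges to 3 there.

3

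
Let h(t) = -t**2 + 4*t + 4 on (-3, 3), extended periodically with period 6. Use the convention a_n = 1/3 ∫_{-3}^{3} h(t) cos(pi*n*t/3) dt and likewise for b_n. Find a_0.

a_0 = 1/3 ∫_{-3}^{3} h(t) dt = 1/3 · (6) = 2.

2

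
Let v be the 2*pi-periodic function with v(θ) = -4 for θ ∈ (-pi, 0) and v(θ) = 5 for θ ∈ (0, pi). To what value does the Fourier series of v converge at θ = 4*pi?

1/2

θ = 4*pi differs from θ = 0 by 2 full period(s), and the series is 2*pi-periodic.
At θ = 0 the one-sided limits are v(0^-) = -4 and v(0^+) = 5.
By Dirichlet's theorem the series converges to their average, [(-4) + (5)]/2 = 1/2.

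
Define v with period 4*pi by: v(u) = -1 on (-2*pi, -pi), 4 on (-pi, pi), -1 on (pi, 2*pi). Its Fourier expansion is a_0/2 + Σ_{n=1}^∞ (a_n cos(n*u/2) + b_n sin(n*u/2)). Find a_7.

a_7 = (1/(2*pi)) ∫_{-2*pi}^{2*pi} v(u) cos(7*u/2) du.
v is even and cos(7*u/2) is even, so the integrand is even and a_7 = 1/pi ∫_0^{2*pi} v(u) cos(7*u/2) du.
Split the integral at the breakpoints.
Directly, an antiderivative of (4) cos(7*u/2) is 8*sin(7*u/2)/7; evaluating from 0 to pi: ∫_{0}^{pi} (4) cos(7*u/2) du = (-8/7) - (0) = -8/7.
Directly, an antiderivative of (-1) cos(7*u/2) is -2*sin(7*u/2)/7; evaluating from pi to 2*pi: ∫_{pi}^{2*pi} (-1) cos(7*u/2) du = (0) - (2/7) = -2/7.
Summing the pieces and multiplying by (1/pi) gives a_7 = -10/(7*pi).

-10/(7*pi)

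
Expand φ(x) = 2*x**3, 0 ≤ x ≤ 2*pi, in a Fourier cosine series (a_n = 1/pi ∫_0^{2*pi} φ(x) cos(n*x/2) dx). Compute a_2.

24*pi

a_2 = 1/pi ∫_0^{2*pi} (2*x**3) cos(x) dx.
Integrating by parts three times (tabular method), an antiderivative of (2*x**3) cos(x) is 2*x**3*sin(x) + 6*x**2*cos(x) - 12*x*sin(x) - 12*cos(x); evaluating from 0 to 2*pi: ∫_{0}^{2*pi} (2*x**3) cos(x) dx = (-12 + 24*pi**2) - (-12) = 24*pi**2.
Hence a_2 = (1/pi)·(24*pi**2) = 24*pi.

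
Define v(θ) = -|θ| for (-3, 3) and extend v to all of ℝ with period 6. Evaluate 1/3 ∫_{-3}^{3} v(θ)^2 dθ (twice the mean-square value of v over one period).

6

1/3 ∫_{-3}^{3} v(θ)^2 dθ = 1/3 · (18) = 6.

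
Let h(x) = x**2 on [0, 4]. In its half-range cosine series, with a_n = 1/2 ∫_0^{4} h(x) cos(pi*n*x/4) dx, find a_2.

16/pi**2

a_2 = 1/2 ∫_0^{4} (x**2) cos(pi*x/2) dx.
Integrating by parts twice (tabular method), an antiderivative of (x**2) cos(pi*x/2) is 2*x**2*sin(pi*x/2)/pi + 8*x*cos(pi*x/2)/pi**2 - 16*sin(pi*x/2)/pi**3; evaluating from 0 to 4: ∫_{0}^{4} (x**2) cos(pi*x/2) dx = (32/pi**2) - (0) = 32/pi**2.
Hence a_2 = (1/2)·(32/pi**2) = 16/pi**2.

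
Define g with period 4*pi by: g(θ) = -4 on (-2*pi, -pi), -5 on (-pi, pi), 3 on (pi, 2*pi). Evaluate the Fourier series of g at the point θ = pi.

At θ = pi the one-sided limits are g(pi^-) = -5 and g(pi^+) = 3.
By Dirichlet's theorem the series converges to their average, [(-5) + (3)]/2 = -1.

-1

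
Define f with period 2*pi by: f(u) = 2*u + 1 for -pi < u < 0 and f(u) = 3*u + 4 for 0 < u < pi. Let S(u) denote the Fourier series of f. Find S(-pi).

pi/2 + 5/2

At u = -pi the one-sided limits are f(-pi^-) = 4 + 3*pi and f(-pi^+) = 1 - 2*pi.
By Dirichlet's theorem the series converges to their average, [(4 + 3*pi) + (1 - 2*pi)]/2 = pi/2 + 5/2.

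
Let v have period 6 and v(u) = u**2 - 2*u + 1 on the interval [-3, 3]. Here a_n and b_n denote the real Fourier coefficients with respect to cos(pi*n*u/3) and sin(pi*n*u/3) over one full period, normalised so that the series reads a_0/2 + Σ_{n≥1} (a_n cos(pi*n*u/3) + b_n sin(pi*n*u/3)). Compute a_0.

a_0 = 1/3 ∫_{-3}^{3} v(u) du = 1/3 · (24) = 8.

8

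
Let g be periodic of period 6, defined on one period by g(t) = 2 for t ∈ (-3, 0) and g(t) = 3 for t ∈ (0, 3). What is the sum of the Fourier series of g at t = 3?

5/2

At t = 3 the one-sided limits are g(3^-) = 3 and g(3^+) = 2.
By Dirichlet's theorem the series converges to their average, [(3) + (2)]/2 = 5/2.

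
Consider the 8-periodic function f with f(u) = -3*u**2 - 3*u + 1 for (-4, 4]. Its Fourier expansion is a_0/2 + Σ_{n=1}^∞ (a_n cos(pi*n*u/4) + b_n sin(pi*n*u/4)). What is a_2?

a_2 = 1/4 ∫_{-4}^{4} f(u) cos(pi*u/2) du.
Integrating by parts twice (tabular method), an antiderivative of (-3*u**2 - 3*u + 1) cos(pi*u/2) is -6*u**2*sin(pi*u/2)/pi - 6*u*sin(pi*u/2)/pi - 24*u*cos(pi*u/2)/pi**2 + 2*sin(pi*u/2)/pi + 48*sin(pi*u/2)/pi**3 - 12*cos(pi*u/2)/pi**2; evaluating from -4 to 4: ∫_{-4}^{4} (-3*u**2 - 3*u + 1) cos(pi*u/2) du = (-108/pi**2) - (84/pi**2) = -192/pi**2.
Hence a_2 = (1/4)·(-192/pi**2) = -48/pi**2.

-48/pi**2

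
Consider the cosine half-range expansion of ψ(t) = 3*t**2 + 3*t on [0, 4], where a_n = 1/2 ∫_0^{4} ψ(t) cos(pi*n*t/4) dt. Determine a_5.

-48/(5*pi**2)

a_5 = 1/2 ∫_0^{4} (3*t**2 + 3*t) cos(5*pi*t/4) dt.
Integrating by parts twice (tabular method), an antiderivative of (3*t**2 + 3*t) cos(5*pi*t/4) is 12*t**2*sin(5*pi*t/4)/(5*pi) + 12*t*sin(5*pi*t/4)/(5*pi) + 96*t*cos(5*pi*t/4)/(25*pi**2) - 384*sin(5*pi*t/4)/(125*pi**3) + 48*cos(5*pi*t/4)/(25*pi**2); evaluating from 0 to 4: ∫_{0}^{4} (3*t**2 + 3*t) cos(5*pi*t/4) dt = (-432/(25*pi**2)) - (48/(25*pi**2)) = -96/(5*pi**2).
Hence a_5 = (1/2)·(-96/(5*pi**2)) = -48/(5*pi**2).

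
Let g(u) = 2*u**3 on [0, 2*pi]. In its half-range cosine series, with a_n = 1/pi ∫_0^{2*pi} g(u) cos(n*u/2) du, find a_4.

6*pi

a_4 = 1/pi ∫_0^{2*pi} (2*u**3) cos(2*u) du.
Integrating by parts three times (tabular method), an antiderivative of (2*u**3) cos(2*u) is u**3*sin(2*u) + 3*u**2*cos(2*u)/2 - 3*u*sin(2*u)/2 - 3*cos(2*u)/4; evaluating from 0 to 2*pi: ∫_{0}^{2*pi} (2*u**3) cos(2*u) du = (-3/4 + 6*pi**2) - (-3/4) = 6*pi**2.
Hence a_4 = (1/pi)·(6*pi**2) = 6*pi.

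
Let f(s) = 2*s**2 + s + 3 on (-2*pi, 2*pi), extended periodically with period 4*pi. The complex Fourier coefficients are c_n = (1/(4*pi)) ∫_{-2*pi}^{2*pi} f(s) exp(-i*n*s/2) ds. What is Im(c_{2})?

Since f is real-valued, Im(c_{2}) = -(1/(4*pi)) ∫_{-2*pi}^{2*pi} f(s) sin(s) ds = -b_{2}/2.
Integrating by parts twice (tabular method), an antiderivative of (2*s**2 + s + 3) sin(s) is -2*s**2*cos(s) + 4*s*sin(s) - s*cos(s) + sin(s) + cos(s); evaluating from -2*pi to 2*pi: ∫_{-2*pi}^{2*pi} (2*s**2 + s + 3) sin(s) ds = (-8*pi**2 - 2*pi + 1) - (-8*pi**2 + 1 + 2*pi) = -4*pi.
Hence Im(c_{2}) = (-1/(4*pi))·(-4*pi) = 1.

1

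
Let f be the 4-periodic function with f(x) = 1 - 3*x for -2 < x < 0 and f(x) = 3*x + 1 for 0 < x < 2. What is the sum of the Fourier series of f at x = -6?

7

x = -6 differs from x = 2 by -2 full period(s), and the series is 4-periodic.
f is continuous at x = 2 with value 7, so the series converges to 7 there.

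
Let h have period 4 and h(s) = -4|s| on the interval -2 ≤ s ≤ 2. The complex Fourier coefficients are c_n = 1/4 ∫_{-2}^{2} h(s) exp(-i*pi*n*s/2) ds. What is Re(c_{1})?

16/pi**2

Since h is real-valued, Re(c_{1}) = 1/4 ∫_{-2}^{2} h(s) cos(pi*s/2) ds = a_{1}/2.
h is even and cos(pi*s/2) is even, so the integrand is even: ∫_{-2}^{2} h(s) cos(pi*s/2) ds = 2∫_0^{2} h(s) cos(pi*s/2) ds.
Integrating by parts (boundary term plus one more integral), an antiderivative of (-4*s) cos(pi*s/2) is -8*s*sin(pi*s/2)/pi - 16*cos(pi*s/2)/pi**2; evaluating from 0 to 2: ∫_{0}^{2} (-4*s) cos(pi*s/2) ds = (16/pi**2) - (-16/pi**2) = 32/pi**2.
So ∫_{-2}^{2} h(s) cos(pi*s/2) ds = 64/pi**2.
Hence Re(c_{1}) = (1/4)·(64/pi**2) = 16/pi**2.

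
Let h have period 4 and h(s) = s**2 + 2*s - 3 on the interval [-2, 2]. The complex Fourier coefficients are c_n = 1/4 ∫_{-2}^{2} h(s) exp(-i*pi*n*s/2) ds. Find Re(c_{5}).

-8/(25*pi**2)

Since h is real-valued, Re(c_{5}) = 1/4 ∫_{-2}^{2} h(s) cos(5*pi*s/2) ds = a_{5}/2.
Integrating by parts twice (tabular method), an antiderivative of (s**2 + 2*s - 3) cos(5*pi*s/2) is 2*s**2*sin(5*pi*s/2)/(5*pi) + 4*s*sin(5*pi*s/2)/(5*pi) + 8*s*cos(5*pi*s/2)/(25*pi**2) - 6*sin(5*pi*s/2)/(5*pi) - 16*sin(5*pi*s/2)/(125*pi**3) + 8*cos(5*pi*s/2)/(25*pi**2); evaluating from -2 to 2: ∫_{-2}^{2} (s**2 + 2*s - 3) cos(5*pi*s/2) ds = (-24/(25*pi**2)) - (8/(25*pi**2)) = -32/(25*pi**2).
Hence Re(c_{5}) = (1/4)·(-32/(25*pi**2)) = -8/(25*pi**2).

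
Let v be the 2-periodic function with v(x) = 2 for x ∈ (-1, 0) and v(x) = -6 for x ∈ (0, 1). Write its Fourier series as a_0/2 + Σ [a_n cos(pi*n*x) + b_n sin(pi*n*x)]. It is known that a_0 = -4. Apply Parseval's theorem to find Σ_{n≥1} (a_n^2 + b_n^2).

Parseval: a_0^2/2 + Σ_{n≥1} (a_n^2+b_n^2) = ∫_{-1}^{1} v(x)^2 dx = 40.
Subtract a_0^2/2 = 8: Σ (a_n^2+b_n^2) = 32.

32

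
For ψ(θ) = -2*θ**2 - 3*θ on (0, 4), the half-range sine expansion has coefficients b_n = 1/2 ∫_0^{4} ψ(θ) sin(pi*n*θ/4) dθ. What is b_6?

b_6 = 1/2 ∫_0^{4} (-2*θ**2 - 3*θ) sin(3*pi*θ/2) dθ.
Integrating by parts twice (tabular method), an antiderivative of (-2*θ**2 - 3*θ) sin(3*pi*θ/2) is 4*θ**2*cos(3*pi*θ/2)/(3*pi) - 16*θ*sin(3*pi*θ/2)/(9*pi**2) + 2*θ*cos(3*pi*θ/2)/pi - 4*sin(3*pi*θ/2)/(3*pi**2) - 32*cos(3*pi*θ/2)/(27*pi**3); evaluating from 0 to 4: ∫_{0}^{4} (-2*θ**2 - 3*θ) sin(3*pi*θ/2) dθ = (8*(-4 + 99*pi**2)/(27*pi**3)) - (-32/(27*pi**3)) = 88/(3*pi).
Hence b_6 = (1/2)·(88/(3*pi)) = 44/(3*pi).

44/(3*pi)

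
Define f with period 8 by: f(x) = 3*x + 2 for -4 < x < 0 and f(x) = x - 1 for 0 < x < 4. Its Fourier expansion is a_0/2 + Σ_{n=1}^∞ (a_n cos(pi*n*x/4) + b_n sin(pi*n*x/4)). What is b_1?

b_1 = 1/4 ∫_{-4}^{4} f(x) sin(pi*x/4) dx.
Split the integral at the breakpoints.
Integrating by parts (boundary term plus one more integral), an antiderivative of (3*x + 2) sin(pi*x/4) is -12*x*cos(pi*x/4)/pi + 48*sin(pi*x/4)/pi**2 - 8*cos(pi*x/4)/pi; evaluating from -4 to 0: ∫_{-4}^{0} (3*x + 2) sin(pi*x/4) dx = (-8/pi) - (-40/pi) = 32/pi.
Integrating by parts (boundary term plus one more integral), an antiderivative of (x - 1) sin(pi*x/4) is -4*x*cos(pi*x/4)/pi + 16*sin(pi*x/4)/pi**2 + 4*cos(pi*x/4)/pi; evaluating from 0 to 4: ∫_{0}^{4} (x - 1) sin(pi*x/4) dx = (12/pi) - (4/pi) = 8/pi.
Summing the pieces and multiplying by (1/4) gives b_1 = 10/pi.

10/pi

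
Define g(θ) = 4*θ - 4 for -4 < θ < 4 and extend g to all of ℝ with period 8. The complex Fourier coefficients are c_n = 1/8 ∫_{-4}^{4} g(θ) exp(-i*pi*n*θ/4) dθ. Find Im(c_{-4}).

-4/pi

Since g is real-valued, Im(c_{-4}) = -1/8 ∫_{-4}^{4} g(θ) sin(-pi*θ) dθ = b_{4}/2.
Integrating by parts (boundary term plus one more integral), an antiderivative of (4*θ - 4) sin(-pi*θ) is 4*θ*cos(pi*θ)/pi - 4*sin(pi*θ)/pi**2 - 4*cos(pi*θ)/pi; evaluating from -4 to 4: ∫_{-4}^{4} (4*θ - 4) sin(-pi*θ) dθ = (12/pi) - (-20/pi) = 32/pi.
Hence Im(c_{-4}) = (-1/8)·(32/pi) = -4/pi.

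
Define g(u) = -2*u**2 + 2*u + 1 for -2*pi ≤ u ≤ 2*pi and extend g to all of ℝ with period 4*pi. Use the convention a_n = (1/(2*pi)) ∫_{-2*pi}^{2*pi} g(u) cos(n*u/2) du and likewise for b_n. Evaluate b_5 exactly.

8/5

b_5 = (1/(2*pi)) ∫_{-2*pi}^{2*pi} g(u) sin(5*u/2) du.
Integrating by parts twice (tabular method), an antiderivative of (-2*u**2 + 2*u + 1) sin(5*u/2) is 4*u**2*cos(5*u/2)/5 - 16*u*sin(5*u/2)/25 - 4*u*cos(5*u/2)/5 + 8*sin(5*u/2)/25 - 82*cos(5*u/2)/125; evaluating from -2*pi to 2*pi: ∫_{-2*pi}^{2*pi} (-2*u**2 + 2*u + 1) sin(5*u/2) du = (-16*pi**2/5 + 82/125 + 8*pi/5) - (-16*pi**2/5 - 8*pi/5 + 82/125) = 16*pi/5.
Hence b_5 = (1/(2*pi))·(16*pi/5) = 8/5.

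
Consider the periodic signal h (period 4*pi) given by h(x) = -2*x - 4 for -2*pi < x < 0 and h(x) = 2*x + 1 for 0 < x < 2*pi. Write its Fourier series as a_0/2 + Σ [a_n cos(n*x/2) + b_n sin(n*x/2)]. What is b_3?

b_3 = (1/(2*pi)) ∫_{-2*pi}^{2*pi} h(x) sin(3*x/2) dx.
Split the integral at the breakpoints.
Integrating by parts (boundary term plus one more integral), an antiderivative of (-2*x - 4) sin(3*x/2) is 4*x*cos(3*x/2)/3 - 8*sin(3*x/2)/9 + 8*cos(3*x/2)/3; evaluating from -2*pi to 0: ∫_{-2*pi}^{0} (-2*x - 4) sin(3*x/2) dx = (8/3) - (-8/3 + 8*pi/3) = 16/3 - 8*pi/3.
Integrating by parts (boundary term plus one more integral), an antiderivative of (2*x + 1) sin(3*x/2) is -4*x*cos(3*x/2)/3 + 8*sin(3*x/2)/9 - 2*cos(3*x/2)/3; evaluating from 0 to 2*pi: ∫_{0}^{2*pi} (2*x + 1) sin(3*x/2) dx = (2/3 + 8*pi/3) - (-2/3) = 4/3 + 8*pi/3.
Summing the pieces and multiplying by (1/(2*pi)) gives b_3 = 10/(3*pi).

10/(3*pi)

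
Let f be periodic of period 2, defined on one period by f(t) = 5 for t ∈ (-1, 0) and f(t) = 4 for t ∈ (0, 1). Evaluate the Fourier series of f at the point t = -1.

9/2

t = -1 differs from t = 1 by -1 full period(s), and the series is 2-periodic.
At t = 1 the one-sided limits are f(1^-) = 4 and f(1^+) = 5.
By Dirichlet's theorem the series converges to their average, [(4) + (5)]/2 = 9/2.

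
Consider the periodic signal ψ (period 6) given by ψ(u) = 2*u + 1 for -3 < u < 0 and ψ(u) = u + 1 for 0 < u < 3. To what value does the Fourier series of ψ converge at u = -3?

u = -3 differs from u = 3 by -1 full period(s), and the series is 6-periodic.
At u = 3 the one-sided limits are ψ(3^-) = 4 and ψ(3^+) = -5.
By Dirichlet's theorem the series converges to their average, [(4) + (-5)]/2 = -1/2.

-1/2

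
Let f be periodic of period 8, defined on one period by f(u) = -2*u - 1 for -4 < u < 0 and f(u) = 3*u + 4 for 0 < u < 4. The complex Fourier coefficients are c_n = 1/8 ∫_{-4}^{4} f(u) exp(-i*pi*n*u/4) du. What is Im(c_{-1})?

7/pi

Since f is real-valued, Im(c_{-1}) = -1/8 ∫_{-4}^{4} f(u) sin(-pi*u/4) du = b_{1}/2.
Split the integral at the breakpoints.
Integrating by parts (boundary term plus one more integral), an antiderivative of (-2*u - 1) sin(-pi*u/4) is -8*u*cos(pi*u/4)/pi + 32*sin(pi*u/4)/pi**2 - 4*cos(pi*u/4)/pi; evaluating from -4 to 0: ∫_{-4}^{0} (-2*u - 1) sin(-pi*u/4) du = (-4/pi) - (-28/pi) = 24/pi.
Integrating by parts (boundary term plus one more integral), an antiderivative of (3*u + 4) sin(-pi*u/4) is 12*u*cos(pi*u/4)/pi - 48*sin(pi*u/4)/pi**2 + 16*cos(pi*u/4)/pi; evaluating from 0 to 4: ∫_{0}^{4} (3*u + 4) sin(-pi*u/4) du = (-64/pi) - (16/pi) = -80/pi.
So ∫_{-4}^{4} f(u) sin(-pi*u/4) du = -56/pi.
Hence Im(c_{-1}) = (-1/8)·(-56/pi) = 7/pi.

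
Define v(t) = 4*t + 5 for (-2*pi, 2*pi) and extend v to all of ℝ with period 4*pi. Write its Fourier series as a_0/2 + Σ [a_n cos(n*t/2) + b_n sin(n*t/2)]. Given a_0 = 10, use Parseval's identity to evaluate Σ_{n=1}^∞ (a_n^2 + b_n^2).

Parseval: a_0^2/2 + Σ_{n≥1} (a_n^2+b_n^2) = (1/(2*pi)) ∫_{-2*pi}^{2*pi} v(t)^2 dt = 50 + 128*pi**2/3.
Subtract a_0^2/2 = 50: Σ (a_n^2+b_n^2) = 128*pi**2/3.

128*pi**2/3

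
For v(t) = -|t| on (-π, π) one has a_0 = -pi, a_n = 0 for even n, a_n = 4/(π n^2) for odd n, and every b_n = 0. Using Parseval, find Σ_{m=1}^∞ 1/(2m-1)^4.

pi**4/96

Parseval: a_0^2/2 + Σ a_n^2 = (1/π) ∫_{-π}^{π} v(t)^2 dt = 2*pi**2/3.
Subtract a_0^2/2 = pi**2/2: Σ a_n^2 = pi**2/6.
Only odd n contribute, with a_n^2 = 16/(π^2 n^4), so Σ_{m≥1} 1/(2m-1)^4 = π^2·(pi**2/6)/16 = pi**4/96.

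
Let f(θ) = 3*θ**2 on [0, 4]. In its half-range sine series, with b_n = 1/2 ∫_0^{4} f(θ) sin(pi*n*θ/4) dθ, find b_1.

b_1 = 1/2 ∫_0^{4} (3*θ**2) sin(pi*θ/4) dθ.
Integrating by parts twice (tabular method), an antiderivative of (3*θ**2) sin(pi*θ/4) is -12*θ**2*cos(pi*θ/4)/pi + 96*θ*sin(pi*θ/4)/pi**2 + 384*cos(pi*θ/4)/pi**3; evaluating from 0 to 4: ∫_{0}^{4} (3*θ**2) sin(pi*θ/4) dθ = (-384/pi**3 + 192/pi) - (384/pi**3) = -768/pi**3 + 192/pi.
Hence b_1 = (1/2)·(-768/pi**3 + 192/pi) = -384/pi**3 + 96/pi.

-384/pi**3 + 96/pi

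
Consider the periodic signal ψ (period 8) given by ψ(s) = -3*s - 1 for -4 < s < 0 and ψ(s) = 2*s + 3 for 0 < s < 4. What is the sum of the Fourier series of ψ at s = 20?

11

s = 20 differs from s = 4 by 2 full period(s), and the series is 8-periodic.
ψ is continuous at s = 4 with value 11, so the series converges to 11 there.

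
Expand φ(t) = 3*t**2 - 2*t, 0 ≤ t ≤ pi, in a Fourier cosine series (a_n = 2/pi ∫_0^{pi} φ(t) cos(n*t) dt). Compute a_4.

3/4

a_4 = 2/pi ∫_0^{pi} (3*t**2 - 2*t) cos(4*t) dt.
Integrating by parts twice (tabular method), an antiderivative of (3*t**2 - 2*t) cos(4*t) is 3*t**2*sin(4*t)/4 - t*sin(4*t)/2 + 3*t*cos(4*t)/8 - 3*sin(4*t)/32 - cos(4*t)/8; evaluating from 0 to pi: ∫_{0}^{pi} (3*t**2 - 2*t) cos(4*t) dt = (-1/8 + 3*pi/8) - (-1/8) = 3*pi/8.
Hence a_4 = (2/pi)·(3*pi/8) = 3/4.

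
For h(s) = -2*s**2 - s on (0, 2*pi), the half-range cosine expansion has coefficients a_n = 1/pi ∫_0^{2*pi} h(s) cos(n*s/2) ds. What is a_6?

-8/9

a_6 = 1/pi ∫_0^{2*pi} (-2*s**2 - s) cos(3*s) ds.
Integrating by parts twice (tabular method), an antiderivative of (-2*s**2 - s) cos(3*s) is -2*s**2*sin(3*s)/3 - s*sin(3*s)/3 - 4*s*cos(3*s)/9 + 4*sin(3*s)/27 - cos(3*s)/9; evaluating from 0 to 2*pi: ∫_{0}^{2*pi} (-2*s**2 - s) cos(3*s) ds = (-8*pi/9 - 1/9) - (-1/9) = -8*pi/9.
Hence a_6 = (1/pi)·(-8*pi/9) = -8/9.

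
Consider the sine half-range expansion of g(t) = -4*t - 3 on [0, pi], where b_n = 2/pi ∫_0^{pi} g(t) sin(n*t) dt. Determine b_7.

b_7 = 2/pi ∫_0^{pi} (-4*t - 3) sin(7*t) dt.
Integrating by parts (boundary term plus one more integral), an antiderivative of (-4*t - 3) sin(7*t) is 4*t*cos(7*t)/7 - 4*sin(7*t)/49 + 3*cos(7*t)/7; evaluating from 0 to pi: ∫_{0}^{pi} (-4*t - 3) sin(7*t) dt = (-4*pi/7 - 3/7) - (3/7) = -4*pi/7 - 6/7.
Hence b_7 = (2/pi)·(-4*pi/7 - 6/7) = 4*(-2*pi - 3)/(7*pi).

4*(-2*pi - 3)/(7*pi)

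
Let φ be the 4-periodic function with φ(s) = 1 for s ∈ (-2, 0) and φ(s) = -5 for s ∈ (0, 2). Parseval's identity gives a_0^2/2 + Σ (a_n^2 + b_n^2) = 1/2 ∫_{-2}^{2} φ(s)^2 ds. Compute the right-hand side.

26

1/2 ∫_{-2}^{2} φ(s)^2 ds = 1/2 · (52) = 26.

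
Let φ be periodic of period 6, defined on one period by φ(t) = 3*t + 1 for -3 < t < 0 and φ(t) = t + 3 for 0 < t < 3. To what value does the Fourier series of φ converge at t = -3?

-1

At t = -3 the one-sided limits are φ(-3^-) = 6 and φ(-3^+) = -8.
By Dirichlet's theorem the series converges to their average, [(6) + (-8)]/2 = -1.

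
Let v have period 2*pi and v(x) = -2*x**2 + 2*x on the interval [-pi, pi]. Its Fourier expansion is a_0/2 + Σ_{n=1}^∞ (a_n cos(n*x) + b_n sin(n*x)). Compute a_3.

a_3 = 1/pi ∫_{-pi}^{pi} v(x) cos(3*x) dx.
Integrating by parts twice (tabular method), an antiderivative of (-2*x**2 + 2*x) cos(3*x) is -2*x**2*sin(3*x)/3 + 2*x*sin(3*x)/3 - 4*x*cos(3*x)/9 + 4*sin(3*x)/27 + 2*cos(3*x)/9; evaluating from -pi to pi: ∫_{-pi}^{pi} (-2*x**2 + 2*x) cos(3*x) dx = (-2/9 + 4*pi/9) - (-4*pi/9 - 2/9) = 8*pi/9.
Hence a_3 = (1/pi)·(8*pi/9) = 8/9.

8/9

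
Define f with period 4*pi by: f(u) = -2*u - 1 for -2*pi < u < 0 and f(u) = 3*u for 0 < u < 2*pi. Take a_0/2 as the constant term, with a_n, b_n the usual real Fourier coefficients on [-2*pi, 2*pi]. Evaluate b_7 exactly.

b_7 = (1/(2*pi)) ∫_{-2*pi}^{2*pi} f(u) sin(7*u/2) du.
Split the integral at the breakpoints.
Integrating by parts (boundary term plus one more integral), an antiderivative of (-2*u - 1) sin(7*u/2) is 4*u*cos(7*u/2)/7 - 8*sin(7*u/2)/49 + 2*cos(7*u/2)/7; evaluating from -2*pi to 0: ∫_{-2*pi}^{0} (-2*u - 1) sin(7*u/2) du = (2/7) - (-2/7 + 8*pi/7) = 4/7 - 8*pi/7.
Integrating by parts (boundary term plus one more integral), an antiderivative of (3*u) sin(7*u/2) is -6*u*cos(7*u/2)/7 + 12*sin(7*u/2)/49; evaluating from 0 to 2*pi: ∫_{0}^{2*pi} (3*u) sin(7*u/2) du = (12*pi/7) - (0) = 12*pi/7.
Summing the pieces and multiplying by (1/(2*pi)) gives b_7 = 2*(1 + pi)/(7*pi).

2*(1 + pi)/(7*pi)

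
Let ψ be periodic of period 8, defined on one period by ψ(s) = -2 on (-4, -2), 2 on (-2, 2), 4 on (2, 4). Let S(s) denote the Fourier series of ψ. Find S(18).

3

s = 18 differs from s = 2 by 2 full period(s), and the series is 8-periodic.
At s = 2 the one-sided limits are ψ(2^-) = 2 and ψ(2^+) = 4.
By Dirichlet's theorem the series converges to their average, [(2) + (4)]/2 = 3.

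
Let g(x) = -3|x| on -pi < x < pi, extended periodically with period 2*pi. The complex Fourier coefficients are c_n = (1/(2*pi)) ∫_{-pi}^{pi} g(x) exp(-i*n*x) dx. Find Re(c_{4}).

Since g is real-valued, Re(c_{4}) = (1/(2*pi)) ∫_{-pi}^{pi} g(x) cos(4*x) dx = a_{4}/2.
g is even and cos(4*x) is even, so the integrand is even: ∫_{-pi}^{pi} g(x) cos(4*x) dx = 2∫_0^{pi} g(x) cos(4*x) dx.
Integrating by parts (boundary term plus one more integral), an antiderivative of (-3*x) cos(4*x) is -3*x*sin(4*x)/4 - 3*cos(4*x)/16; evaluating from 0 to pi: ∫_{0}^{pi} (-3*x) cos(4*x) dx = (-3/16) - (-3/16) = 0.
So ∫_{-pi}^{pi} g(x) cos(4*x) dx = 0.
Hence Re(c_{4}) = (1/(2*pi))·(0) = 0.

0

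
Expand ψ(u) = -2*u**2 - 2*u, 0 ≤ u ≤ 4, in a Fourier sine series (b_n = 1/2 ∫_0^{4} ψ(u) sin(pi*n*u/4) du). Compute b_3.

b_3 = 1/2 ∫_0^{4} (-2*u**2 - 2*u) sin(3*pi*u/4) du.
Integrating by parts twice (tabular method), an antiderivative of (-2*u**2 - 2*u) sin(3*pi*u/4) is 8*u**2*cos(3*pi*u/4)/(3*pi) - 64*u*sin(3*pi*u/4)/(9*pi**2) + 8*u*cos(3*pi*u/4)/(3*pi) - 32*sin(3*pi*u/4)/(9*pi**2) - 256*cos(3*pi*u/4)/(27*pi**3); evaluating from 0 to 4: ∫_{0}^{4} (-2*u**2 - 2*u) sin(3*pi*u/4) du = (32*(8 - 45*pi**2)/(27*pi**3)) - (-256/(27*pi**3)) = 32*(16 - 45*pi**2)/(27*pi**3).
Hence b_3 = (1/2)·(32*(16 - 45*pi**2)/(27*pi**3)) = 16*(16 - 45*pi**2)/(27*pi**3).

16*(16 - 45*pi**2)/(27*pi**3)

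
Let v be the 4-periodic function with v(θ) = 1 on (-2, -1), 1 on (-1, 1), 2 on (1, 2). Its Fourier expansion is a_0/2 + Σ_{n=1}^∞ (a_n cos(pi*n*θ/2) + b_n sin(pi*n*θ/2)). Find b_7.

1/(7*pi)

b_7 = 1/2 ∫_{-2}^{2} v(θ) sin(7*pi*θ/2) dθ.
Split the integral at the breakpoints.
Directly, an antiderivative of (1) sin(7*pi*θ/2) is -2*cos(7*pi*θ/2)/(7*pi); evaluating from -2 to -1: ∫_{-2}^{-1} (1) sin(7*pi*θ/2) dθ = (0) - (2/(7*pi)) = -2/(7*pi).
Directly, an antiderivative of (1) sin(7*pi*θ/2) is -2*cos(7*pi*θ/2)/(7*pi); evaluating from -1 to 1: ∫_{-1}^{1} (1) sin(7*pi*θ/2) dθ = (0) - (0) = 0.
Directly, an antiderivative of (2) sin(7*pi*θ/2) is -4*cos(7*pi*θ/2)/(7*pi); evaluating from 1 to 2: ∫_{1}^{2} (2) sin(7*pi*θ/2) dθ = (4/(7*pi)) - (0) = 4/(7*pi).
Summing the pieces and multiplying by (1/2) gives b_7 = 1/(7*pi).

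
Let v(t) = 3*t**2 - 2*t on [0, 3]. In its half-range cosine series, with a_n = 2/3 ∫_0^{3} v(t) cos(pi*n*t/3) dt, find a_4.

27/(4*pi**2)

a_4 = 2/3 ∫_0^{3} (3*t**2 - 2*t) cos(4*pi*t/3) dt.
Integrating by parts twice (tabular method), an antiderivative of (3*t**2 - 2*t) cos(4*pi*t/3) is 9*t**2*sin(4*pi*t/3)/(4*pi) - 3*t*sin(4*pi*t/3)/(2*pi) + 27*t*cos(4*pi*t/3)/(8*pi**2) - 81*sin(4*pi*t/3)/(32*pi**3) - 9*cos(4*pi*t/3)/(8*pi**2); evaluating from 0 to 3: ∫_{0}^{3} (3*t**2 - 2*t) cos(4*pi*t/3) dt = (9/pi**2) - (-9/(8*pi**2)) = 81/(8*pi**2).
Hence a_4 = (2/3)·(81/(8*pi**2)) = 27/(4*pi**2).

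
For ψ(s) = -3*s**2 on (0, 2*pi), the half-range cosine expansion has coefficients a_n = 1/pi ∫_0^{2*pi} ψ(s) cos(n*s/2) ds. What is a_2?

a_2 = 1/pi ∫_0^{2*pi} (-3*s**2) cos(s) ds.
Integrating by parts twice (tabular method), an antiderivative of (-3*s**2) cos(s) is -3*s**2*sin(s) - 6*s*cos(s) + 6*sin(s); evaluating from 0 to 2*pi: ∫_{0}^{2*pi} (-3*s**2) cos(s) ds = (-12*pi) - (0) = -12*pi.
Hence a_2 = (1/pi)·(-12*pi) = -12.

-12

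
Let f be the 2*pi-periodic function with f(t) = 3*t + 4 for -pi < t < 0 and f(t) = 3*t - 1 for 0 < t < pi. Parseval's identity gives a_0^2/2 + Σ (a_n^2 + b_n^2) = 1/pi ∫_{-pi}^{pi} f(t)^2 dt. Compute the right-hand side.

-15*pi + 17 + 6*pi**2

1/pi ∫_{-pi}^{pi} f(t)^2 dt = 1/pi · (pi*(-15*pi + 17 + 6*pi**2)) = -15*pi + 17 + 6*pi**2.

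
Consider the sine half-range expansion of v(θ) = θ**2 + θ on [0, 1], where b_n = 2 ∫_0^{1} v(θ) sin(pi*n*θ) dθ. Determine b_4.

-1/pi

b_4 = 2 ∫_0^{1} (θ**2 + θ) sin(4*pi*θ) dθ.
Integrating by parts twice (tabular method), an antiderivative of (θ**2 + θ) sin(4*pi*θ) is -θ**2*cos(4*pi*θ)/(4*pi) + θ*sin(4*pi*θ)/(8*pi**2) - θ*cos(4*pi*θ)/(4*pi) + sin(4*pi*θ)/(16*pi**2) + cos(4*pi*θ)/(32*pi**3); evaluating from 0 to 1: ∫_{0}^{1} (θ**2 + θ) sin(4*pi*θ) dθ = ((1 - 16*pi**2)/(32*pi**3)) - (1/(32*pi**3)) = -1/(2*pi).
Hence b_4 = 2·(-1/(2*pi)) = -1/pi.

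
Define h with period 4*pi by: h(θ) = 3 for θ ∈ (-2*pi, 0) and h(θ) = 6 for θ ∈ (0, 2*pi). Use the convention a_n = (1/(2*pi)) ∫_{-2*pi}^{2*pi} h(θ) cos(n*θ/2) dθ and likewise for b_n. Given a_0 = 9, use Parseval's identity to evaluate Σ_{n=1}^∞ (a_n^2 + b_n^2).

Parseval: a_0^2/2 + Σ_{n≥1} (a_n^2+b_n^2) = (1/(2*pi)) ∫_{-2*pi}^{2*pi} h(θ)^2 dθ = 45.
Subtract a_0^2/2 = 81/2: Σ (a_n^2+b_n^2) = 9/2.

9/2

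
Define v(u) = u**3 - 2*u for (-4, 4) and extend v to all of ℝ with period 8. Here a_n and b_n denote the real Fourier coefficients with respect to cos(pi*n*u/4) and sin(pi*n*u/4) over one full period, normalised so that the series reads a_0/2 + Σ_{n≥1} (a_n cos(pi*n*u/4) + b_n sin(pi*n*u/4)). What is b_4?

-28/pi + 12/pi**3

b_4 = 1/4 ∫_{-4}^{4} v(u) sin(pi*u) du.
v is odd and sin(pi*u) is odd, so the integrand is even and b_4 = 1/2 ∫_0^{4} v(u) sin(pi*u) du.
Integrating by parts three times (tabular method), an antiderivative of (u**3 - 2*u) sin(pi*u) is -u**3*cos(pi*u)/pi + 3*u**2*sin(pi*u)/pi**2 + 6*u*cos(pi*u)/pi**3 + 2*u*cos(pi*u)/pi - 2*sin(pi*u)/pi**2 - 6*sin(pi*u)/pi**4; evaluating from 0 to 4: ∫_{0}^{4} (u**3 - 2*u) sin(pi*u) du = (-56/pi + 24/pi**3) - (0) = -56/pi + 24/pi**3.
Hence b_4 = (1/2)·(-56/pi + 24/pi**3) = -28/pi + 12/pi**3.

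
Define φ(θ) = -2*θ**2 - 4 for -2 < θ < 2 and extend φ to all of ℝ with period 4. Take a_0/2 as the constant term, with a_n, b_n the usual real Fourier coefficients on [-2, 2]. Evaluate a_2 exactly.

a_2 = 1/2 ∫_{-2}^{2} φ(θ) cos(pi*θ) dθ.
φ is even and cos(pi*θ) is even, so the integrand is even and a_2 = ∫_0^{2} φ(θ) cos(pi*θ) dθ.
Integrating by parts twice (tabular method), an antiderivative of (-2*θ**2 - 4) cos(pi*θ) is -2*θ**2*sin(pi*θ)/pi - 4*θ*cos(pi*θ)/pi**2 - 4*sin(pi*θ)/pi + 4*sin(pi*θ)/pi**3; evaluating from 0 to 2: ∫_{0}^{2} (-2*θ**2 - 4) cos(pi*θ) dθ = (-8/pi**2) - (0) = -8/pi**2.
Hence a_2 = -8/pi**2.

-8/pi**2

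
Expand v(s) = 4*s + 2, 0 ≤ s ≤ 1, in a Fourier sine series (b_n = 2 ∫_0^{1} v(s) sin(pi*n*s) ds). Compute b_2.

b_2 = 2 ∫_0^{1} (4*s + 2) sin(2*pi*s) ds.
Integrating by parts (boundary term plus one more integral), an antiderivative of (4*s + 2) sin(2*pi*s) is -2*s*cos(2*pi*s)/pi + sin(2*pi*s)/pi**2 - cos(2*pi*s)/pi; evaluating from 0 to 1: ∫_{0}^{1} (4*s + 2) sin(2*pi*s) ds = (-3/pi) - (-1/pi) = -2/pi.
Hence b_2 = 2·(-2/pi) = -4/pi.

-4/pi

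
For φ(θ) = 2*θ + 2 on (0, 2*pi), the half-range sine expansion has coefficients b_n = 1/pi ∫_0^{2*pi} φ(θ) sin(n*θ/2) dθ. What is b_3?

8*(1 + pi)/(3*pi)

b_3 = 1/pi ∫_0^{2*pi} (2*θ + 2) sin(3*θ/2) dθ.
Integrating by parts (boundary term plus one more integral), an antiderivative of (2*θ + 2) sin(3*θ/2) is -4*θ*cos(3*θ/2)/3 + 8*sin(3*θ/2)/9 - 4*cos(3*θ/2)/3; evaluating from 0 to 2*pi: ∫_{0}^{2*pi} (2*θ + 2) sin(3*θ/2) dθ = (4/3 + 8*pi/3) - (-4/3) = 8/3 + 8*pi/3.
Hence b_3 = (1/pi)·(8/3 + 8*pi/3) = 8*(1 + pi)/(3*pi).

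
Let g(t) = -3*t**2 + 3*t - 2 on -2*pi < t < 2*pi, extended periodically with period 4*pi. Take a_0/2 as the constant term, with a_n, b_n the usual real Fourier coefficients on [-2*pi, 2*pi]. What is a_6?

a_6 = (1/(2*pi)) ∫_{-2*pi}^{2*pi} g(t) cos(3*t) dt.
Integrating by parts twice (tabular method), an antiderivative of (-3*t**2 + 3*t - 2) cos(3*t) is -t**2*sin(3*t) + t*sin(3*t) - 2*t*cos(3*t)/3 - 4*sin(3*t)/9 + cos(3*t)/3; evaluating from -2*pi to 2*pi: ∫_{-2*pi}^{2*pi} (-3*t**2 + 3*t - 2) cos(3*t) dt = (1/3 - 4*pi/3) - (1/3 + 4*pi/3) = -8*pi/3.
Hence a_6 = (1/(2*pi))·(-8*pi/3) = -4/3.

-4/3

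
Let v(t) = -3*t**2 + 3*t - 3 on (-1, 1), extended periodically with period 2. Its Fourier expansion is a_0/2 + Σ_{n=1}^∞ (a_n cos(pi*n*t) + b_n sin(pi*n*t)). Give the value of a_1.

12/pi**2

a_1 = ∫_{-1}^{1} v(t) cos(pi*t) dt.
Integrating by parts twice (tabular method), an antiderivative of (-3*t**2 + 3*t - 3) cos(pi*t) is -3*t**2*sin(pi*t)/pi + 3*t*sin(pi*t)/pi - 6*t*cos(pi*t)/pi**2 - 3*sin(pi*t)/pi + 6*sin(pi*t)/pi**3 + 3*cos(pi*t)/pi**2; evaluating from -1 to 1: ∫_{-1}^{1} (-3*t**2 + 3*t - 3) cos(pi*t) dt = (3/pi**2) - (-9/pi**2) = 12/pi**2.
Hence a_1 = 12/pi**2.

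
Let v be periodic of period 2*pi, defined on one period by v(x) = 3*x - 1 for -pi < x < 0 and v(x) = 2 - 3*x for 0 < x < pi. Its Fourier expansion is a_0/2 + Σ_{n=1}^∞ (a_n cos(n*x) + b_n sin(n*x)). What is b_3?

b_3 = 1/pi ∫_{-pi}^{pi} v(x) sin(3*x) dx.
Split the integral at the breakpoints.
Integrating by parts (boundary term plus one more integral), an antiderivative of (3*x - 1) sin(3*x) is -x*cos(3*x) + sin(3*x)/3 + cos(3*x)/3; evaluating from -pi to 0: ∫_{-pi}^{0} (3*x - 1) sin(3*x) dx = (1/3) - (-pi - 1/3) = 2/3 + pi.
Integrating by parts (boundary term plus one more integral), an antiderivative of (2 - 3*x) sin(3*x) is x*cos(3*x) - sin(3*x)/3 - 2*cos(3*x)/3; evaluating from 0 to pi: ∫_{0}^{pi} (2 - 3*x) sin(3*x) dx = (2/3 - pi) - (-2/3) = 4/3 - pi.
Summing the pieces and multiplying by (1/pi) gives b_3 = 2/pi.

2/pi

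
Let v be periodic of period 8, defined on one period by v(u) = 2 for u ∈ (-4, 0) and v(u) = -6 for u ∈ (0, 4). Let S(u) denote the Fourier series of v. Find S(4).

-2

At u = 4 the one-sided limits are v(4^-) = -6 and v(4^+) = 2.
By Dirichlet's theorem the series converges to their average, [(-6) + (2)]/2 = -2.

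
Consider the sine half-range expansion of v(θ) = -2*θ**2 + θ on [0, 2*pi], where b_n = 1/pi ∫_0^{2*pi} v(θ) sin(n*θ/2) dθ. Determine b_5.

4*(-100*pi**2 + 16 + 25*pi)/(125*pi)

b_5 = 1/pi ∫_0^{2*pi} (-2*θ**2 + θ) sin(5*θ/2) dθ.
Integrating by parts twice (tabular method), an antiderivative of (-2*θ**2 + θ) sin(5*θ/2) is 4*θ**2*cos(5*θ/2)/5 - 16*θ*sin(5*θ/2)/25 - 2*θ*cos(5*θ/2)/5 + 4*sin(5*θ/2)/25 - 32*cos(5*θ/2)/125; evaluating from 0 to 2*pi: ∫_{0}^{2*pi} (-2*θ**2 + θ) sin(5*θ/2) dθ = (-16*pi**2/5 + 32/125 + 4*pi/5) - (-32/125) = -16*pi**2/5 + 64/125 + 4*pi/5.
Hence b_5 = (1/pi)·(-16*pi**2/5 + 64/125 + 4*pi/5) = 4*(-100*pi**2 + 16 + 25*pi)/(125*pi).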